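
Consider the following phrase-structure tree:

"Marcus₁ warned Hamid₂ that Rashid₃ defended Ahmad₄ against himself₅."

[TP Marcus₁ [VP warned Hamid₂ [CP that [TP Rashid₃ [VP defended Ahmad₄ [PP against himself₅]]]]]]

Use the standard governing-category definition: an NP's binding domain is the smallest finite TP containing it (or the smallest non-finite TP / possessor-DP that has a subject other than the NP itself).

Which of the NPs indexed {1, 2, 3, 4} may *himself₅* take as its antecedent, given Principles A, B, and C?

{3, 4}

*himself* is an anaphor, so Principle A applies: it must be bound in its binding domain.
Binding domain of *himself₅*: the embedded TP, whose subject is Rashid₃.
*Marcus₁* c-commands the anaphor but is outside its binding domain → cannot satisfy Principle A.
*Hamid₂* c-commands the anaphor but is outside its binding domain → cannot satisfy Principle A.
*Rashid₃* c-commands the anaphor within its binding domain → licit binder.
*Ahmad₄* c-commands the anaphor within its binding domain → licit binder.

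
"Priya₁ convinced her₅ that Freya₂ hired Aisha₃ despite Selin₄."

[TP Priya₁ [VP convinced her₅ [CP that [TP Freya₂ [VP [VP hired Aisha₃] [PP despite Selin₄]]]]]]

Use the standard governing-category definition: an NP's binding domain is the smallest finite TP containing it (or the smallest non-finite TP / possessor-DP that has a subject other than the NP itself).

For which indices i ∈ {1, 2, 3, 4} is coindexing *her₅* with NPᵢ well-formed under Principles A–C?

*her* is a pronoun, so Principle B applies: it must be free in its binding domain.
Binding domain of *her₅*: the matrix TP, whose subject is Priya₁.
*Priya₁* c-commands the pronoun within its binding domain → coindexation would violate Principle B.
*Freya₂*: the pronoun c-commands this R-expression → coindexation would violate Principle C on *Freya₂*.
*Aisha₃*: the pronoun c-commands this R-expression → coindexation would violate Principle C on *Aisha₃*.
*Selin₄*: the pronoun c-commands this R-expression → coindexation would violate Principle C on *Selin₄*.

none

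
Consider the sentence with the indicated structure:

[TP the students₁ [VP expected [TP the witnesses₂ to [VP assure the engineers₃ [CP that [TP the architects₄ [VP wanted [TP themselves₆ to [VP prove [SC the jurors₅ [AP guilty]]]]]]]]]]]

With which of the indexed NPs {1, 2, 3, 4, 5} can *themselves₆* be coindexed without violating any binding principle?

*themselves* is an anaphor, so Principle A applies: it must be bound in its binding domain.
Binding domain of *themselves₆*: the embedded TP, whose subject is the architects₄.
*the students₁* c-commands the anaphor but is outside its binding domain → cannot satisfy Principle A.
*the witnesses₂* c-commands the anaphor but is outside its binding domain → cannot satisfy Principle A.
*the engineers₃* c-commands the anaphor but is outside its binding domain → cannot satisfy Principle A.
*the architects₄* c-commands the anaphor within its binding domain → licit binder.
*the jurors₅* does not c-command the anaphor → cannot bind it.

{4}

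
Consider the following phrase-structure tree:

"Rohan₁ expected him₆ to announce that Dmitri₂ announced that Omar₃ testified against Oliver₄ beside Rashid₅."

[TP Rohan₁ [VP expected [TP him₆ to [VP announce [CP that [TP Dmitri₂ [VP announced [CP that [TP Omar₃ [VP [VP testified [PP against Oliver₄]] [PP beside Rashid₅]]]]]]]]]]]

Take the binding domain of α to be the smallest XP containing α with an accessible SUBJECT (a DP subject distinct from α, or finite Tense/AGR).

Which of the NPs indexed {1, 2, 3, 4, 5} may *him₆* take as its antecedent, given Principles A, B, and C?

*him* is a pronoun, so Principle B applies: it must be free in its binding domain.
Binding domain of *him₆*: the matrix TP, whose subject is Rohan₁.
*Rohan₁* c-commands the pronoun within its binding domain → coindexation would violate Principle B.
*Dmitri₂*: the pronoun c-commands this R-expression → coindexation would violate Principle C on *Dmitri₂*.
*Omar₃*: the pronoun c-commands this R-expression → coindexation would violate Principle C on *Omar₃*.
*Oliver₄*: the pronoun c-commands this R-expression → coindexation would violate Principle C on *Oliver₄*.
*Rashid₅*: the pronoun c-commands this R-expression → coindexation would violate Principle C on *Rashid₅*.

none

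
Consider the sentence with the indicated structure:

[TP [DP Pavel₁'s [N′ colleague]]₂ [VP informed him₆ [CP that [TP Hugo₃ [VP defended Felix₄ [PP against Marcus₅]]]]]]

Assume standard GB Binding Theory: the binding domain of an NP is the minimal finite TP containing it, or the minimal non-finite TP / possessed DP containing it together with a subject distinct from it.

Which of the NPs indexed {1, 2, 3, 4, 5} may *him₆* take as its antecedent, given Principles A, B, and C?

*him* is a pronoun, so Principle B applies: it must be free in its binding domain.
Binding domain of *him₆*: the matrix TP, whose subject is [Pavel₁'s colleague]₂.
*Pavel₁* and the pronoun do not c-command one another → neither Principle B nor Principle C is at stake; coindexation permitted.
*[Pavel₁'s colleague]₂* c-commands the pronoun within its binding domain → coindexation would violate Principle B.
*Hugo₃*: the pronoun c-commands this R-expression → coindexation would violate Principle C on *Hugo₃*.
*Felix₄*: the pronoun c-commands this R-expression → coindexation would violate Principle C on *Felix₄*.
*Marcus₅*: the pronoun c-commands this R-expression → coindexation would violate Principle C on *Marcus₅*.

{1}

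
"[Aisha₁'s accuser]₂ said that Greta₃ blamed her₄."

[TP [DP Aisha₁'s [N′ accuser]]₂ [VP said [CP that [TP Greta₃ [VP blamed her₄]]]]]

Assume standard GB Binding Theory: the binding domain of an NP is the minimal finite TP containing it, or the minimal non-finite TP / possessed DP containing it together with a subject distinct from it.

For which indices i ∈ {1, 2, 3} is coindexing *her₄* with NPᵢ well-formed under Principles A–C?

{1, 2}

*her* is a pronoun, so Principle B applies: it must be free in its binding domain.
Binding domain of *her₄*: the embedded TP, whose subject is Greta₃.
*Aisha₁* and the pronoun do not c-command one another → neither Principle B nor Principle C is at stake; coindexation permitted.
*[Aisha₁'s accuser]₂* c-commands the pronoun but from outside its binding domain, and is not c-commanded by it → coindexation permitted.
*Greta₃* c-commands the pronoun within its binding domain → coindexation would violate Principle B.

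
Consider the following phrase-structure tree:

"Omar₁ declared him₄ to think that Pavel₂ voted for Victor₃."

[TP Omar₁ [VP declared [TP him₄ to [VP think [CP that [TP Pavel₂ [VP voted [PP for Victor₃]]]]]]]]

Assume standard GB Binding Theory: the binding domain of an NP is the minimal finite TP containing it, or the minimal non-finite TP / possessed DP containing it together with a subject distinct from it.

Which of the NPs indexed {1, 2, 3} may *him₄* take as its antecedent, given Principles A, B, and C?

none

*him* is a pronoun, so Principle B applies: it must be free in its binding domain.
Binding domain of *him₄*: the matrix TP, whose subject is Omar₁.
*Omar₁* c-commands the pronoun within its binding domain → coindexation would violate Principle B.
*Pavel₂*: the pronoun c-commands this R-expression → coindexation would violate Principle C on *Pavel₂*.
*Victor₃*: the pronoun c-commands this R-expression → coindexation would violate Principle C on *Victor₃*.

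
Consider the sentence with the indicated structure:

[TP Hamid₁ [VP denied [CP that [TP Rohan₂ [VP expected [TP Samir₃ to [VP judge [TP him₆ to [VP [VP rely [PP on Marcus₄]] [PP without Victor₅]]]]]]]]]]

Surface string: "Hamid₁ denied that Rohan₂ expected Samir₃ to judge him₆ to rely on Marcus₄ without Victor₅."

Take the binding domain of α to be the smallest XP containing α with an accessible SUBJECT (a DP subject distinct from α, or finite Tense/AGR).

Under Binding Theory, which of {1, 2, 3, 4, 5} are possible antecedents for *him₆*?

*him* is a pronoun, so Principle B applies: it must be free in its binding domain.
Binding domain of *him₆*: the embedded TP, whose subject is Samir₃.
*Hamid₁* c-commands the pronoun but from outside its binding domain, and is not c-commanded by it → coindexation permitted.
*Rohan₂* c-commands the pronoun but from outside its binding domain, and is not c-commanded by it → coindexation permitted.
*Samir₃* c-commands the pronoun within its binding domain → coindexation would violate Principle B.
*Marcus₄*: the pronoun c-commands this R-expression → coindexation would violate Principle C on *Marcus₄*.
*Victor₅*: the pronoun c-commands this R-expression → coindexation would violate Principle C on *Victor₅*.

{1, 2}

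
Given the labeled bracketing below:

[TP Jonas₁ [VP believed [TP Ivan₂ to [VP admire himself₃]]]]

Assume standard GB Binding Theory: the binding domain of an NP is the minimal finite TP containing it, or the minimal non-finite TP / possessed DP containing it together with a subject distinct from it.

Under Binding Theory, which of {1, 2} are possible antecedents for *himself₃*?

{2}

*himself* is an anaphor, so Principle A applies: it must be bound in its binding domain.
Binding domain of *himself₃*: the embedded TP, whose subject is Ivan₂.
*Jonas₁* c-commands the anaphor but is outside its binding domain → cannot satisfy Principle A.
*Ivan₂* c-commands the anaphor within its binding domain → licit binder.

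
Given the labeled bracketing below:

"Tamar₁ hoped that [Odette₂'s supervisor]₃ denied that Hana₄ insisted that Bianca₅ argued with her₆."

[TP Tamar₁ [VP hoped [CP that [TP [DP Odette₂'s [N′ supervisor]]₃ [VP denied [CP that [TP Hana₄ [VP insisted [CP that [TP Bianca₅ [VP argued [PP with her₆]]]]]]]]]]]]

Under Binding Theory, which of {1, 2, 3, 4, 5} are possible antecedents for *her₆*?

{1, 2, 3, 4}

*her* is a pronoun, so Principle B applies: it must be free in its binding domain.
Binding domain of *her₆*: the embedded TP, whose subject is Bianca₅.
*Tamar₁* c-commands the pronoun but from outside its binding domain, and is not c-commanded by it → coindexation permitted.
*Odette₂* and the pronoun do not c-command one another → neither Principle B nor Principle C is at stake; coindexation permitted.
*[Odette₂'s supervisor]₃* c-commands the pronoun but from outside its binding domain, and is not c-commanded by it → coindexation permitted.
*Hana₄* c-commands the pronoun but from outside its binding domain, and is not c-commanded by it → coindexation permitted.
*Bianca₅* c-commands the pronoun within its binding domain → coindexation would violate Principle B.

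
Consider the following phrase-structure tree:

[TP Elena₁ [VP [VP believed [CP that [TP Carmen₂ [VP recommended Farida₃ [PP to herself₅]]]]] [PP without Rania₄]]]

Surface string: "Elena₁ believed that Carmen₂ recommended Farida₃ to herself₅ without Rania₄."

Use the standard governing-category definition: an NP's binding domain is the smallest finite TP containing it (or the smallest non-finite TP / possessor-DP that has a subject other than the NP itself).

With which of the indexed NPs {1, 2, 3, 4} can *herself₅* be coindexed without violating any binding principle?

*herself* is an anaphor, so Principle A applies: it must be bound in its binding domain.
Binding domain of *herself₅*: the embedded TP, whose subject is Carmen₂.
*Elena₁* c-commands the anaphor but is outside its binding domain → cannot satisfy Principle A.
*Carmen₂* c-commands the anaphor within its binding domain → licit binder.
*Farida₃* c-commands the anaphor within its binding domain → licit binder.
*Rania₄* does not c-command the anaphor → cannot bind it.

{2, 3}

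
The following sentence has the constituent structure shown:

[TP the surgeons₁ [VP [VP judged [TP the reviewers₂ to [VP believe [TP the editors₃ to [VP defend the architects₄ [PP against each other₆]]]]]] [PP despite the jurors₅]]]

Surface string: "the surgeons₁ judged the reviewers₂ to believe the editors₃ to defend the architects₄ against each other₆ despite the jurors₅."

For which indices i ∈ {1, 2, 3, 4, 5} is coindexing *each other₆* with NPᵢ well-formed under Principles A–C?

*each other* is an anaphor, so Principle A applies: it must be bound in its binding domain.
Binding domain of *each other₆*: the embedded TP, whose subject is the editors₃.
*the surgeons₁* c-commands the anaphor but is outside its binding domain → cannot satisfy Principle A.
*the reviewers₂* c-commands the anaphor but is outside its binding domain → cannot satisfy Principle A.
*the editors₃* c-commands the anaphor within its binding domain → licit binder.
*the architects₄* c-commands the anaphor within its binding domain → licit binder.
*the jurors₅* does not c-command the anaphor → cannot bind it.

{3, 4}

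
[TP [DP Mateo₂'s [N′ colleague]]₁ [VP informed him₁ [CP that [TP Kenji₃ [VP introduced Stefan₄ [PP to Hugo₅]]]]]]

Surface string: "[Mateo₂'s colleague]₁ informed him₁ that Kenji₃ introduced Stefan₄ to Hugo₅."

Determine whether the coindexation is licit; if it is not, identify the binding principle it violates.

Principle B

The two coindexed NPs are *[Mateo₂'s colleague]₁* and *him₁*.
*him₁* is a pronoun. Its binding domain is the matrix TP, whose subject is [Mateo₂'s colleague]₁.
*[Mateo₂'s colleague]₁* c-commands it within that domain and carries the same index.
The pronoun is locally bound → Principle B violation.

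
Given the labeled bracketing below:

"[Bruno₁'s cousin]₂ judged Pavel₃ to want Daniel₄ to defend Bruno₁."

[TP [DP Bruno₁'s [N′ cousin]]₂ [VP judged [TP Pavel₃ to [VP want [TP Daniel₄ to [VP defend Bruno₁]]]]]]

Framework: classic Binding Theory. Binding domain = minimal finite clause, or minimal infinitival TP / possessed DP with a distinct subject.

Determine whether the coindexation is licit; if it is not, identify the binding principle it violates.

The two coindexed NPs are *Bruno₁* and *Bruno₁*.
*Bruno₁* is an R-expression; no coindexed NP c-commands it, so Principle C holds.
*Bruno₁* is an R-expression; *Bruno₁* does not c-command it, and no other NP shares its index, so Principle C is satisfied.
All principles are respected.

grammatical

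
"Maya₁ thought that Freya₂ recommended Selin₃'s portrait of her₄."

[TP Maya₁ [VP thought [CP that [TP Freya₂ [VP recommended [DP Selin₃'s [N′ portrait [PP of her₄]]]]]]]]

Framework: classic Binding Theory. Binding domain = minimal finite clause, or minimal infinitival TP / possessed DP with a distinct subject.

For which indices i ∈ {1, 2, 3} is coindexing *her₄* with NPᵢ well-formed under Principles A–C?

{1, 2}

*her* is a pronoun, so Principle B applies: it must be free in its binding domain.
Binding domain of *her₄*: the possessed DP, whose subject is Selin₃.
*Maya₁* c-commands the pronoun but from outside its binding domain, and is not c-commanded by it → coindexation permitted.
*Freya₂* c-commands the pronoun but from outside its binding domain, and is not c-commanded by it → coindexation permitted.
*Selin₃* c-commands the pronoun within its binding domain → coindexation would violate Principle B.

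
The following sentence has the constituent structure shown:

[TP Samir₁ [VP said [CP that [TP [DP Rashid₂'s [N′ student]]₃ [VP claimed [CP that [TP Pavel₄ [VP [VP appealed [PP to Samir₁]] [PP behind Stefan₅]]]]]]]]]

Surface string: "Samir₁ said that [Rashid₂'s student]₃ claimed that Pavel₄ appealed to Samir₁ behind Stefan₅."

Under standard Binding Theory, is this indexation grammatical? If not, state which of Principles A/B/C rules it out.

Principle C

The two coindexed NPs are *Samir₁* (the higher occurrence) and *Samir₁* (the lower occurrence).
*Samir₁* (the lower occurrence) is an R-expression. Principle C requires it to be free everywhere.
*Samir₁* (the higher occurrence) c-commands it and carries the same index.
The R-expression is bound → Principle C violation.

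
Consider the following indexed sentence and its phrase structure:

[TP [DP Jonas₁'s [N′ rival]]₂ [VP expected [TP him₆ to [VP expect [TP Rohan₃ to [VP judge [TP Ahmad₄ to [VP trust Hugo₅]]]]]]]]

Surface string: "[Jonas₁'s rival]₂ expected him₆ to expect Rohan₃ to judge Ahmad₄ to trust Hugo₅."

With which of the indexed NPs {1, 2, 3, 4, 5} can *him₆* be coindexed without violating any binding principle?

{1}

*him* is a pronoun, so Principle B applies: it must be free in its binding domain.
Binding domain of *him₆*: the matrix TP, whose subject is [Jonas₁'s rival]₂.
*Jonas₁* and the pronoun do not c-command one another → neither Principle B nor Principle C is at stake; coindexation permitted.
*[Jonas₁'s rival]₂* c-commands the pronoun within its binding domain → coindexation would violate Principle B.
*Rohan₃*: the pronoun c-commands this R-expression → coindexation would violate Principle C on *Rohan₃*.
*Ahmad₄*: the pronoun c-commands this R-expression → coindexation would violate Principle C on *Ahmad₄*.
*Hugo₅*: the pronoun c-commands this R-expression → coindexation would violate Principle C on *Hugo₅*.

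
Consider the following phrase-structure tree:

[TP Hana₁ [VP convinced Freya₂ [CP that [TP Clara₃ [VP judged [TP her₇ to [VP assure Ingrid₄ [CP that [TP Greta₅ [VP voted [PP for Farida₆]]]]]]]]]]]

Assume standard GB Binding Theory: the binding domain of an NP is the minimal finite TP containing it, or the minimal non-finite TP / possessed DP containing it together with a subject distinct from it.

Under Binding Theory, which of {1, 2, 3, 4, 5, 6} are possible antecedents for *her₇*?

*her* is a pronoun, so Principle B applies: it must be free in its binding domain.
Binding domain of *her₇*: the embedded TP, whose subject is Clara₃.
*Hana₁* c-commands the pronoun but from outside its binding domain, and is not c-commanded by it → coindexation permitted.
*Freya₂* c-commands the pronoun but from outside its binding domain, and is not c-commanded by it → coindexation permitted.
*Clara₃* c-commands the pronoun within its binding domain → coindexation would violate Principle B.
*Ingrid₄*: the pronoun c-commands this R-expression → coindexation would violate Principle C on *Ingrid₄*.
*Greta₅*: the pronoun c-commands this R-expression → coindexation would violate Principle C on *Greta₅*.
*Farida₆*: the pronoun c-commands this R-expression → coindexation would violate Principle C on *Farida₆*.

{1, 2}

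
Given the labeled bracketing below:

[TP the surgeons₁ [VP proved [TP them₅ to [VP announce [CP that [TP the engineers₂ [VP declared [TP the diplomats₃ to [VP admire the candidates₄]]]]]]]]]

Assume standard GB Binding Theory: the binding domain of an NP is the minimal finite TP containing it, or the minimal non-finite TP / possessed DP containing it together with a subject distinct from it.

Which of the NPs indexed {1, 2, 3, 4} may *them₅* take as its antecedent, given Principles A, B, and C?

*them* is a pronoun, so Principle B applies: it must be free in its binding domain.
Binding domain of *them₅*: the matrix TP, whose subject is the surgeons₁.
*the surgeons₁* c-commands the pronoun within its binding domain → coindexation would violate Principle B.
*the engineers₂*: the pronoun c-commands this R-expression → coindexation would violate Principle C on *the engineers₂*.
*the diplomats₃*: the pronoun c-commands this R-expression → coindexation would violate Principle C on *the diplomats₃*.
*the candidates₄*: the pronoun c-commands this R-expression → coindexation would violate Principle C on *the candidates₄*.

none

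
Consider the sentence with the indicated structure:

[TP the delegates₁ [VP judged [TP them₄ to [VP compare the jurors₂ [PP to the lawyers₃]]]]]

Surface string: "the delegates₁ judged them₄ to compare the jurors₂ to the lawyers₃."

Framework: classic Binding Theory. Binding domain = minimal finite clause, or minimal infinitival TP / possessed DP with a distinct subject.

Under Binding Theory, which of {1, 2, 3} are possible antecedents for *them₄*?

none

*them* is a pronoun, so Principle B applies: it must be free in its binding domain.
Binding domain of *them₄*: the matrix TP, whose subject is the delegates₁.
*the delegates₁* c-commands the pronoun within its binding domain → coindexation would violate Principle B.
*the jurors₂*: the pronoun c-commands this R-expression → coindexation would violate Principle C on *the jurors₂*.
*the lawyers₃*: the pronoun c-commands this R-expression → coindexation would violate Principle C on *the lawyers₃*.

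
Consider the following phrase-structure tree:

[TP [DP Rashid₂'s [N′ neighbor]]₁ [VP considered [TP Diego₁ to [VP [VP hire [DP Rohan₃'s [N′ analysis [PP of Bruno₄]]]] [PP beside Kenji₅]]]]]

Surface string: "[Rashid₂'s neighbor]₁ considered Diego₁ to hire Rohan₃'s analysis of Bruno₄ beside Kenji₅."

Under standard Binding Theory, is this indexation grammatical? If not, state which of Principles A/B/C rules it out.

The two coindexed NPs are *[Rashid₂'s neighbor]₁* and *Diego₁*.
*Diego₁* is an R-expression. Principle C requires it to be free everywhere.
*[Rashid₂'s neighbor]₁* c-commands it and carries the same index.
The R-expression is bound → Principle C violation.

Principle C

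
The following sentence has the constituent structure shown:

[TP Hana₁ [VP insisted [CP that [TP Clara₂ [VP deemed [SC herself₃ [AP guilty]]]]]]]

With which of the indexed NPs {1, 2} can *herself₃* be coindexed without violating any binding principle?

{2}

*herself* is an anaphor, so Principle A applies: it must be bound in its binding domain.
Binding domain of *herself₃*: the embedded TP, whose subject is Clara₂.
*Hana₁* c-commands the anaphor but is outside its binding domain → cannot satisfy Principle A.
*Clara₂* c-commands the anaphor within its binding domain → licit binder.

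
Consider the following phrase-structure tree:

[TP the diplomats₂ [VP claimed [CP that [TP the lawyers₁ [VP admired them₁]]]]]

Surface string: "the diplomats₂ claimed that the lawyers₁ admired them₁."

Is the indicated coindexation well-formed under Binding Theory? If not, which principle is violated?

Principle B

The two coindexed NPs are *the lawyers₁* and *them₁*.
*them₁* is a pronoun. Its binding domain is the embedded TP, whose subject is the lawyers₁.
*the lawyers₁* c-commands it within that domain and carries the same index.
The pronoun is locally bound → Principle B violation.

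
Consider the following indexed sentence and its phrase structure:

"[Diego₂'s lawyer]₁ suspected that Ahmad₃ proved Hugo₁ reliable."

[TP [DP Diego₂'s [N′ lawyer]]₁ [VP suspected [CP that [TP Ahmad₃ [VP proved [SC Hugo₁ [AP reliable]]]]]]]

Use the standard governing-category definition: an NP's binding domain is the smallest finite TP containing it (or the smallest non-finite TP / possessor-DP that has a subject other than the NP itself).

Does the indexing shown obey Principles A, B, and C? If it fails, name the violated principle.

The two coindexed NPs are *[Diego₂'s lawyer]₁* and *Hugo₁*.
*Hugo₁* is an R-expression. Principle C requires it to be free everywhere.
*[Diego₂'s lawyer]₁* c-commands it and carries the same index.
The R-expression is bound → Principle C violation.

Principle C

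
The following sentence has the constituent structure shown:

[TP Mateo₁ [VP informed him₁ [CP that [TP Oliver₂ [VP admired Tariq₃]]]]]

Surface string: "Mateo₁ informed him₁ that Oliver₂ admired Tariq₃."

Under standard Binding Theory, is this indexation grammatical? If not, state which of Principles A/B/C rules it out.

The two coindexed NPs are *Mateo₁* and *him₁*.
*him₁* is a pronoun. Its binding domain is the matrix TP, whose subject is Mateo₁.
*Mateo₁* c-commands it within that domain and carries the same index.
The pronoun is locally bound → Principle B violation.

Principle B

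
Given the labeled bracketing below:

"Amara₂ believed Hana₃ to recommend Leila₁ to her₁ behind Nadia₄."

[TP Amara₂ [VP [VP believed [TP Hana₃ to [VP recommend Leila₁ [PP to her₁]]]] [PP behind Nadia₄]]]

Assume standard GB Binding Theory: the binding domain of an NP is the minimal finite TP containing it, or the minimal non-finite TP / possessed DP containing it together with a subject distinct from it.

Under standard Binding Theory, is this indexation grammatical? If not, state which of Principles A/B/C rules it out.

The two coindexed NPs are *Leila₁* and *her₁*.
*her₁* is a pronoun. Its binding domain is the embedded TP, whose subject is Hana₃.
*Leila₁* c-commands it within that domain and carries the same index.
The pronoun is locally bound → Principle B violation.

Principle B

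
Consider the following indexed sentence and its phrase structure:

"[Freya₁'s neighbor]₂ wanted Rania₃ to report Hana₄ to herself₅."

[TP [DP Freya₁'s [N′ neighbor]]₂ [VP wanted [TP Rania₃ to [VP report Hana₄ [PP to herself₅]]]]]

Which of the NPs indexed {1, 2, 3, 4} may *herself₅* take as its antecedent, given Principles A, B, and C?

{3, 4}

*herself* is an anaphor, so Principle A applies: it must be bound in its binding domain.
Binding domain of *herself₅*: the embedded TP, whose subject is Rania₃.
*Freya₁* does not c-command the anaphor → cannot bind it.
*[Freya₁'s neighbor]₂* c-commands the anaphor but is outside its binding domain → cannot satisfy Principle A.
*Rania₃* c-commands the anaphor within its binding domain → licit binder.
*Hana₄* c-commands the anaphor within its binding domain → licit binder.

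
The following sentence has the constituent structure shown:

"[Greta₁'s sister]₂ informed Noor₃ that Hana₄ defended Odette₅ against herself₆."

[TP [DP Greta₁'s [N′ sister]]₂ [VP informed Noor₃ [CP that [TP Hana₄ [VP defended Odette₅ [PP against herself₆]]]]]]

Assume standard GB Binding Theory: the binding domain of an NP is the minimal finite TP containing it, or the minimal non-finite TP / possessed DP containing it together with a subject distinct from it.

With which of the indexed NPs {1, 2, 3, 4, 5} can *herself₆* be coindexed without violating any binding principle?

{4, 5}

*herself* is an anaphor, so Principle A applies: it must be bound in its binding domain.
Binding domain of *herself₆*: the embedded TP, whose subject is Hana₄.
*Greta₁* does not c-command the anaphor → cannot bind it.
*[Greta₁'s sister]₂* c-commands the anaphor but is outside its binding domain → cannot satisfy Principle A.
*Noor₃* c-commands the anaphor but is outside its binding domain → cannot satisfy Principle A.
*Hana₄* c-commands the anaphor within its binding domain → licit binder.
*Odette₅* c-commands the anaphor within its binding domain → licit binder.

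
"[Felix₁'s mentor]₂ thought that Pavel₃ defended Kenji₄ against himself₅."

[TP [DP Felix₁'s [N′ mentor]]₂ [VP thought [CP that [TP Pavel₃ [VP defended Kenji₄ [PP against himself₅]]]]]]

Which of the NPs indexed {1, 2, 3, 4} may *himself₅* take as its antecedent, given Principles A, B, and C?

*himself* is an anaphor, so Principle A applies: it must be bound in its binding domain.
Binding domain of *himself₅*: the embedded TP, whose subject is Pavel₃.
*Felix₁* does not c-command the anaphor → cannot bind it.
*[Felix₁'s mentor]₂* c-commands the anaphor but is outside its binding domain → cannot satisfy Principle A.
*Pavel₃* c-commands the anaphor within its binding domain → licit binder.
*Kenji₄* c-commands the anaphor within its binding domain → licit binder.

{3, 4}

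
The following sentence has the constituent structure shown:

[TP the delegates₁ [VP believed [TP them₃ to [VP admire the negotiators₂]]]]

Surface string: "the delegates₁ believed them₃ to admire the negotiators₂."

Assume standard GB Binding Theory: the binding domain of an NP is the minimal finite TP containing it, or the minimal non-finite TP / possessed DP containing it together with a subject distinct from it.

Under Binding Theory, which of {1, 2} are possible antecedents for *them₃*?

*them* is a pronoun, so Principle B applies: it must be free in its binding domain.
Binding domain of *them₃*: the matrix TP, whose subject is the delegates₁.
*the delegates₁* c-commands the pronoun within its binding domain → coindexation would violate Principle B.
*the negotiators₂*: the pronoun c-commands this R-expression → coindexation would violate Principle C on *the negotiators₂*.

none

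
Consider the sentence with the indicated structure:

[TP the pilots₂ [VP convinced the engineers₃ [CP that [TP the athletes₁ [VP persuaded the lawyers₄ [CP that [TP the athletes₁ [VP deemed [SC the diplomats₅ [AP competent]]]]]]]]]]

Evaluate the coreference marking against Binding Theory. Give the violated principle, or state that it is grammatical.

The two coindexed NPs are *the athletes₁* (the higher occurrence) and *the athletes₁* (the lower occurrence).
*the athletes₁* (the lower occurrence) is an R-expression. Principle C requires it to be free everywhere.
*the athletes₁* (the higher occurrence) c-commands it and carries the same index.
The R-expression is bound → Principle C violation.

Principle C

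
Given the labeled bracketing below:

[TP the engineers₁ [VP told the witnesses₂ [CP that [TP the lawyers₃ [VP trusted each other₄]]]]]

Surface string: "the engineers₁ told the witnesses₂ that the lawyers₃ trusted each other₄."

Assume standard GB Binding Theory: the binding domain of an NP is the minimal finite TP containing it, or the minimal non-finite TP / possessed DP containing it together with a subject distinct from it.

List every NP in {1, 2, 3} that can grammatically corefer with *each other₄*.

*each other* is an anaphor, so Principle A applies: it must be bound in its binding domain.
Binding domain of *each other₄*: the embedded TP, whose subject is the lawyers₃.
*the engineers₁* c-commands the anaphor but is outside its binding domain → cannot satisfy Principle A.
*the witnesses₂* c-commands the anaphor but is outside its binding domain → cannot satisfy Principle A.
*the lawyers₃* c-commands the anaphor within its binding domain → licit binder.

{3}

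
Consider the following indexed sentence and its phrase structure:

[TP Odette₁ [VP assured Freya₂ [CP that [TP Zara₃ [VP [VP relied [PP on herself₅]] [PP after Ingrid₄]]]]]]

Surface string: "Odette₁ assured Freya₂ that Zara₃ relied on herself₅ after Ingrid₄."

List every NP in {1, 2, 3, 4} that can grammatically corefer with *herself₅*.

{3}

*herself* is an anaphor, so Principle A applies: it must be bound in its binding domain.
Binding domain of *herself₅*: the embedded TP, whose subject is Zara₃.
*Odette₁* c-commands the anaphor but is outside its binding domain → cannot satisfy Principle A.
*Freya₂* c-commands the anaphor but is outside its binding domain → cannot satisfy Principle A.
*Zara₃* c-commands the anaphor within its binding domain → licit binder.
*Ingrid₄* does not c-command the anaphor → cannot bind it.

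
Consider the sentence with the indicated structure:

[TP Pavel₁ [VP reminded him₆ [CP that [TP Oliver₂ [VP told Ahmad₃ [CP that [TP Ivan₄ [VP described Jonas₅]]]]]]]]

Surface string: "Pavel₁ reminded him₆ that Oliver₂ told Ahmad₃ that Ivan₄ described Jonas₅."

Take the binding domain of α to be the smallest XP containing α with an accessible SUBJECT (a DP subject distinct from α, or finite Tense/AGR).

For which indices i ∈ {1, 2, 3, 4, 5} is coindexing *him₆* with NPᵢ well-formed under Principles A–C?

*him* is a pronoun, so Principle B applies: it must be free in its binding domain.
Binding domain of *him₆*: the matrix TP, whose subject is Pavel₁.
*Pavel₁* c-commands the pronoun within its binding domain → coindexation would violate Principle B.
*Oliver₂*: the pronoun c-commands this R-expression → coindexation would violate Principle C on *Oliver₂*.
*Ahmad₃*: the pronoun c-commands this R-expression → coindexation would violate Principle C on *Ahmad₃*.
*Ivan₄*: the pronoun c-commands this R-expression → coindexation would violate Principle C on *Ivan₄*.
*Jonas₅*: the pronoun c-commands this R-expression → coindexation would violate Principle C on *Jonas₅*.

none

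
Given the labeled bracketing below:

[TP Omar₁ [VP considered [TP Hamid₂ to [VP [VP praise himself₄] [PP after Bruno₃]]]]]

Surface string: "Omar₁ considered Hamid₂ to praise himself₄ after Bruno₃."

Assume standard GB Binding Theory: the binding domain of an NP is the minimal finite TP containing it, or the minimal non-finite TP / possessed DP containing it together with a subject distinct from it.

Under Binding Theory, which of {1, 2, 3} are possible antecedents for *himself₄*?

{2}

*himself* is an anaphor, so Principle A applies: it must be bound in its binding domain.
Binding domain of *himself₄*: the embedded TP, whose subject is Hamid₂.
*Omar₁* c-commands the anaphor but is outside its binding domain → cannot satisfy Principle A.
*Hamid₂* c-commands the anaphor within its binding domain → licit binder.
*Bruno₃* does not c-command the anaphor → cannot bind it.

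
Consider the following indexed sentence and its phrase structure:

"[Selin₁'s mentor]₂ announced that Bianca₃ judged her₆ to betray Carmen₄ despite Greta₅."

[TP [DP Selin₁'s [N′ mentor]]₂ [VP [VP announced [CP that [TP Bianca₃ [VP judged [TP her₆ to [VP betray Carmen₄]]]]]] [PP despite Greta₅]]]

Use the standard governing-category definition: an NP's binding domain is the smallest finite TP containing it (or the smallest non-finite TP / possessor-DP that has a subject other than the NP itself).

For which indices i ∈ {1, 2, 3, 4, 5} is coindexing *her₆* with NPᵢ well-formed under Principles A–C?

{1, 2, 5}

*her* is a pronoun, so Principle B applies: it must be free in its binding domain.
Binding domain of *her₆*: the embedded TP, whose subject is Bianca₃.
*Selin₁* and the pronoun do not c-command one another → neither Principle B nor Principle C is at stake; coindexation permitted.
*[Selin₁'s mentor]₂* c-commands the pronoun but from outside its binding domain, and is not c-commanded by it → coindexation permitted.
*Bianca₃* c-commands the pronoun within its binding domain → coindexation would violate Principle B.
*Carmen₄*: the pronoun c-commands this R-expression → coindexation would violate Principle C on *Carmen₄*.
*Greta₅* and the pronoun do not c-command one another → neither Principle B nor Principle C is at stake; coindexation permitted.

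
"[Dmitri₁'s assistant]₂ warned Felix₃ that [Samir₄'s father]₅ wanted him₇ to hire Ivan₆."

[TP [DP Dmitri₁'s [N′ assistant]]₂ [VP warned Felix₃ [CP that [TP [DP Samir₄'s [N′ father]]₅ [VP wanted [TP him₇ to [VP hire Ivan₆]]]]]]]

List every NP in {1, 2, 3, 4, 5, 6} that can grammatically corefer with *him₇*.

{1, 2, 3, 4}

*him* is a pronoun, so Principle B applies: it must be free in its binding domain.
Binding domain of *him₇*: the embedded TP, whose subject is [Samir₄'s father]₅.
*Dmitri₁* and the pronoun do not c-command one another → neither Principle B nor Principle C is at stake; coindexation permitted.
*[Dmitri₁'s assistant]₂* c-commands the pronoun but from outside its binding domain, and is not c-commanded by it → coindexation permitted.
*Felix₃* c-commands the pronoun but from outside its binding domain, and is not c-commanded by it → coindexation permitted.
*Samir₄* and the pronoun do not c-command one another → neither Principle B nor Principle C is at stake; coindexation permitted.
*[Samir₄'s father]₅* c-commands the pronoun within its binding domain → coindexation would violate Principle B.
*Ivan₆*: the pronoun c-commands this R-expression → coindexation would violate Principle C on *Ivan₆*.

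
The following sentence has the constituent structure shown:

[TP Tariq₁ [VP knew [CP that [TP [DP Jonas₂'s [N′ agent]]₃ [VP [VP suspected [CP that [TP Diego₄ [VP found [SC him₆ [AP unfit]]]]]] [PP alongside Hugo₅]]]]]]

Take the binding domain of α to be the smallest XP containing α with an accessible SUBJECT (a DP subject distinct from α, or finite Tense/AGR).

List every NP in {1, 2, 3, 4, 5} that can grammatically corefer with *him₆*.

*him* is a pronoun, so Principle B applies: it must be free in its binding domain.
Binding domain of *him₆*: the embedded TP, whose subject is Diego₄.
*Tariq₁* c-commands the pronoun but from outside its binding domain, and is not c-commanded by it → coindexation permitted.
*Jonas₂* and the pronoun do not c-command one another → neither Principle B nor Principle C is at stake; coindexation permitted.
*[Jonas₂'s agent]₃* c-commands the pronoun but from outside its binding domain, and is not c-commanded by it → coindexation permitted.
*Diego₄* c-commands the pronoun within its binding domain → coindexation would violate Principle B.
*Hugo₅* and the pronoun do not c-command one another → neither Principle B nor Principle C is at stake; coindexation permitted.

{1, 2, 3, 5}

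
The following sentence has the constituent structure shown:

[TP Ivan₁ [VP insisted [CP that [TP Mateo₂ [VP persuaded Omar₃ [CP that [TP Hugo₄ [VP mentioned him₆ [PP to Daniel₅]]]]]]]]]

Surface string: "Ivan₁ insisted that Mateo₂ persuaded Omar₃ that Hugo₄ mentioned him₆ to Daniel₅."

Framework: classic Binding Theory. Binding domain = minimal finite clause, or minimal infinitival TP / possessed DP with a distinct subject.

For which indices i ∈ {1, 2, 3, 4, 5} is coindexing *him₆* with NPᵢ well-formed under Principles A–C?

{1, 2, 3}

*him* is a pronoun, so Principle B applies: it must be free in its binding domain.
Binding domain of *him₆*: the embedded TP, whose subject is Hugo₄.
*Ivan₁* c-commands the pronoun but from outside its binding domain, and is not c-commanded by it → coindexation permitted.
*Mateo₂* c-commands the pronoun but from outside its binding domain, and is not c-commanded by it → coindexation permitted.
*Omar₃* c-commands the pronoun but from outside its binding domain, and is not c-commanded by it → coindexation permitted.
*Hugo₄* c-commands the pronoun within its binding domain → coindexation would violate Principle B.
*Daniel₅*: the pronoun c-commands this R-expression → coindexation would violate Principle C on *Daniel₅*.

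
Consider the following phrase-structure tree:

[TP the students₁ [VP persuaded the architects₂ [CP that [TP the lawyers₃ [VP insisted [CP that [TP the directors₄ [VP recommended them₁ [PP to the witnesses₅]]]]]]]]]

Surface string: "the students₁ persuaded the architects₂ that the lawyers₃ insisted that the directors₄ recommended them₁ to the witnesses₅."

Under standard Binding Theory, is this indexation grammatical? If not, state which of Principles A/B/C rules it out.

grammatical

The two coindexed NPs are *the students₁* and *them₁*.
*them₁* is a pronoun; its binding domain is the embedded TP, whose subject is the directors₄. Within that domain it is c-commanded only by *the directors₄*, which carries a different index — the pronoun is free locally, so Principle B holds.
*the students₁* is an R-expression; *them₁* does not c-command it, and no other NP shares its index, so Principle C is satisfied.
All principles are respected.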